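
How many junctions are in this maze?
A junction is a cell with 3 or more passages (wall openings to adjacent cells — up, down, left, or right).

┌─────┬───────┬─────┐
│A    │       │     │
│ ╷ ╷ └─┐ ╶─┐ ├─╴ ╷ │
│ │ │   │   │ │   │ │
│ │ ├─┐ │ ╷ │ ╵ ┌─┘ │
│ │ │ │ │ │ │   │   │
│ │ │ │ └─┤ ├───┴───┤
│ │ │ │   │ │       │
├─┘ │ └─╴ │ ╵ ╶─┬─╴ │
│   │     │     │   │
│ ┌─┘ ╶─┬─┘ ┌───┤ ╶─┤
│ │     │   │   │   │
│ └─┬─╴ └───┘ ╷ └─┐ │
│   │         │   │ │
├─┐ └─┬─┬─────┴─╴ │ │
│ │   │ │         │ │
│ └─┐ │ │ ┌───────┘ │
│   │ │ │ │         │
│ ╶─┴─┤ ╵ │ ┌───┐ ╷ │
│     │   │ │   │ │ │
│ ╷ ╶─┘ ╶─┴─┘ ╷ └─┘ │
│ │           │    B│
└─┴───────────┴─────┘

Checking each cell for number of passages:

Junctions found (3+ passages):
  (0, 1): 3 passages
  (0, 4): 3 passages
  (0, 8): 3 passages
  (1, 4): 3 passages
  (4, 2): 3 passages
  (4, 5): 3 passages
  (4, 6): 3 passages
  (5, 2): 3 passages
  (6, 3): 3 passages
  (8, 0): 3 passages
  (8, 8): 3 passages
  (8, 9): 3 passages
  (9, 0): 3 passages
  (9, 1): 3 passages
  (9, 3): 3 passages
  (10, 3): 3 passages
Total junctions: 16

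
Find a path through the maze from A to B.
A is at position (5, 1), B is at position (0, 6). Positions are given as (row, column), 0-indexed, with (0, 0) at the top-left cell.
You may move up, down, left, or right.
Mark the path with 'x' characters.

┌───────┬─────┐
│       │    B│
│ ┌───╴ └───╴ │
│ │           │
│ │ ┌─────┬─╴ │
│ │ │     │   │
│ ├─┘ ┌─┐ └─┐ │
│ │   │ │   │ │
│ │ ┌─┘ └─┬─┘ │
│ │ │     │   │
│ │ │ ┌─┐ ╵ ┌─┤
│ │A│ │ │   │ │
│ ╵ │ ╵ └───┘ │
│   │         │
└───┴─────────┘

Finding the shortest path from (5, 1) to (0, 6):
Path length: 16 steps
Directions: down → left → up → up → up → up → up → up → right → right → right → down → right → right → right → up

Solution:

┌───────┬─────┐
│x x x x│    B│
│ ┌───╴ └───╴ │
│x│    x x x x│
│ │ ┌─────┬─╴ │
│x│ │     │   │
│ ├─┘ ┌─┐ └─┐ │
│x│   │ │   │ │
│ │ ┌─┘ └─┬─┘ │
│x│ │     │   │
│ │ │ ┌─┐ ╵ ┌─┤
│x│A│ │ │   │ │
│ ╵ │ ╵ └───┘ │
│x x│         │
└───┴─────────┘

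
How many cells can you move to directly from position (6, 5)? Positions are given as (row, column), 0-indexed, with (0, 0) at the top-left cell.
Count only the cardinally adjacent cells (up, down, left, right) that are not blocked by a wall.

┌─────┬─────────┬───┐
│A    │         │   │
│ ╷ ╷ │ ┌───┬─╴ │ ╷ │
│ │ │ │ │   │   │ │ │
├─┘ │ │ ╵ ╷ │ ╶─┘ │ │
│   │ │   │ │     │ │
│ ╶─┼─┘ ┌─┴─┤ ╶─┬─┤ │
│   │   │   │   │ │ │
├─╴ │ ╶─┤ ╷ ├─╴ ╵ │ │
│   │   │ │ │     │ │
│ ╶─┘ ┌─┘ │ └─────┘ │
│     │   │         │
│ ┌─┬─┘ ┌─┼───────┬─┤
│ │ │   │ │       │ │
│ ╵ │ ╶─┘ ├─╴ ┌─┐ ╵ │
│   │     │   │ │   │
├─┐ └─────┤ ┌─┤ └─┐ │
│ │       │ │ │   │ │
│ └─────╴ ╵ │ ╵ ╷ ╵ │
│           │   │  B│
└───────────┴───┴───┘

Checking passable neighbors of (6, 5):
Neighbors: (6, 6)
Count: 1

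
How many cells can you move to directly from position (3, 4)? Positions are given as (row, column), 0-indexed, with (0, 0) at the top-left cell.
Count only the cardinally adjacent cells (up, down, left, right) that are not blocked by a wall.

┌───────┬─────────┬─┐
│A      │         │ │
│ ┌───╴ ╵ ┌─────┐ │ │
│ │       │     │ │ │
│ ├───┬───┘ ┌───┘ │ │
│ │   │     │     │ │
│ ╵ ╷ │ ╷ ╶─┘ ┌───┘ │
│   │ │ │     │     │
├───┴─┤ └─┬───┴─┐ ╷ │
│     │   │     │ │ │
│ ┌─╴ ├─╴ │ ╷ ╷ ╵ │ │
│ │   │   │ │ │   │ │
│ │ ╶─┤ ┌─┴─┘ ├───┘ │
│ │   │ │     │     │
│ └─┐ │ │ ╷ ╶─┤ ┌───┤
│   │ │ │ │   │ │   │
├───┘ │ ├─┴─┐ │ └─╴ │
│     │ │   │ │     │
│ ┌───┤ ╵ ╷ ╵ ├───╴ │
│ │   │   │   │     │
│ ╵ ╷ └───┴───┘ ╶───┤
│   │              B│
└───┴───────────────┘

Checking passable neighbors of (3, 4):
Neighbors: (2, 4), (3, 5)
Count: 2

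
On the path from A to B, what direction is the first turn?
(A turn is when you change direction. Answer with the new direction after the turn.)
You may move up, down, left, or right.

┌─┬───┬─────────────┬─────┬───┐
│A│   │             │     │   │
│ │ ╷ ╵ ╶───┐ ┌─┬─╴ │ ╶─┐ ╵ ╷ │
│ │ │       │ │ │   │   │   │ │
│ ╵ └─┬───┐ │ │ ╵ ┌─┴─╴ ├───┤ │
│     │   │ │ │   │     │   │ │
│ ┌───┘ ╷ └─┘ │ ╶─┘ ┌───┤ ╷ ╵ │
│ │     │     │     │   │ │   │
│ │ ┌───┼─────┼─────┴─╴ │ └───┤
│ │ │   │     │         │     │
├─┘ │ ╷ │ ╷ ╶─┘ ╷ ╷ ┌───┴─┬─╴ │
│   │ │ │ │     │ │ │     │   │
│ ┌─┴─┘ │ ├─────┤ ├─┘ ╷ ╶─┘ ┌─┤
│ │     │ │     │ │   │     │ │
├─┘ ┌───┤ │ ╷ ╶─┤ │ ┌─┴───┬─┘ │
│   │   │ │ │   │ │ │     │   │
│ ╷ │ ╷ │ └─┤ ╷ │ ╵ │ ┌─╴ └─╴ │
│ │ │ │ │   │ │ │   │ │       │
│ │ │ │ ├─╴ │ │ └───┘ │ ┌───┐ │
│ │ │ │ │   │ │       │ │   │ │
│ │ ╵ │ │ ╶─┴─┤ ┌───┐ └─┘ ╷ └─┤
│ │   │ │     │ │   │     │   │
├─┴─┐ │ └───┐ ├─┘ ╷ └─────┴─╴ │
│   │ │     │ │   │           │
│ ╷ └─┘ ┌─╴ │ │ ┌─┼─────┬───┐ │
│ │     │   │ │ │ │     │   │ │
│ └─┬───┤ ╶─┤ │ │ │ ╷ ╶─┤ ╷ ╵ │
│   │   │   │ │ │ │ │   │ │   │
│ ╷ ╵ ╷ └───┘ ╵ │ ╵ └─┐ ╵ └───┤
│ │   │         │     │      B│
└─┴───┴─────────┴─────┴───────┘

Directions: down, down, right, up, up, right, down, right, up, right, right, right, right, right, right, down, left, down, left, down, right, right, up, right, right, up, left, up, right, right, down, right, up, right, down, down, down, left, up, left, down, down, right, right, down, left, down, left, left, up, left, down, left, down, down, left, up, up, up, up, left, down, left, left, up, left, down, down, down, down, right, down, left, down, right, right, down, down, down, down, right, up, up, up, right, up, right, down, right, right, right, right, right, down, down, left, up, left, down, down, right, right
First turn direction: right

Solution:

┌─┬───┬─────────────┬─────┬───┐
│A│↱ ↓│↱ → → → → → ↓│↱ → ↓│↱ ↓│
│ │ ╷ ╵ ╶───┐ ┌─┬─╴ │ ╶─┐ ╵ ╷ │
│↓│↑│↳ ↑    │ │ │↓ ↲│↑ ↰│↳ ↑│↓│
│ ╵ └─┬───┐ │ │ ╵ ┌─┴─╴ ├───┤ │
│↳ ↑  │   │ │ │↓ ↲│↱ → ↑│↓ ↰│↓│
│ ┌───┘ ╷ └─┘ │ ╶─┘ ┌───┤ ╷ ╵ │
│ │     │     │↳ → ↑│   │↓│↑ ↲│
│ │ ┌───┼─────┼─────┴─╴ │ └───┤
│ │ │   │↓ ↰  │↓ ↰      │↳ → ↓│
├─┘ │ ╷ │ ╷ ╶─┘ ╷ ╷ ┌───┴─┬─╴ │
│   │ │ │↓│↑ ← ↲│↑│ │↓ ↰  │↓ ↲│
│ ┌─┴─┘ │ ├─────┤ ├─┘ ╷ ╶─┘ ┌─┤
│ │     │↓│     │↑│↓ ↲│↑ ← ↲│ │
├─┘ ┌───┤ │ ╷ ╶─┤ │ ┌─┴───┬─┘ │
│   │   │↓│ │   │↑│↓│     │   │
│ ╷ │ ╷ │ └─┤ ╷ │ ╵ │ ┌─╴ └─╴ │
│ │ │ │ │↳ ↓│ │ │↑ ↲│ │       │
│ │ │ │ ├─╴ │ │ └───┘ │ ┌───┐ │
│ │ │ │ │↓ ↲│ │       │ │   │ │
│ │ ╵ │ │ ╶─┴─┤ ┌───┐ └─┘ ╷ └─┤
│ │   │ │↳ → ↓│ │↱ ↓│     │   │
├─┴─┐ │ └───┐ ├─┘ ╷ └─────┴─╴ │
│   │ │     │↓│↱ ↑│↳ → → → → ↓│
│ ╷ └─┘ ┌─╴ │ │ ┌─┼─────┬───┐ │
│ │     │   │↓│↑│ │     │↓ ↰│↓│
│ └─┬───┤ ╶─┤ │ │ │ ╷ ╶─┤ ╷ ╵ │
│   │   │   │↓│↑│ │ │   │↓│↑ ↲│
│ ╷ ╵ ╷ └───┘ ╵ │ ╵ └─┐ ╵ └───┤
│ │   │      ↳ ↑│     │  ↳ → B│
└─┴───┴─────────┴─────┴───────┘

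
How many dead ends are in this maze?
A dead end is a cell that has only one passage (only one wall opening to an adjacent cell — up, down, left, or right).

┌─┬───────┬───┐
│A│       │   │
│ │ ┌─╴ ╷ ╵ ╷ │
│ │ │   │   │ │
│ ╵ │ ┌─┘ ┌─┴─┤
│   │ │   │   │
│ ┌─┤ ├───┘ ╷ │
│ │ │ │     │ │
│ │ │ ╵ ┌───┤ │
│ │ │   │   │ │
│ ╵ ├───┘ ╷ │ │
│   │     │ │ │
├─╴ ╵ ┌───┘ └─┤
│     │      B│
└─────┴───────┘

Checking each cell for number of passages:

Dead ends found at positions:
  (0, 0)
  (1, 6)
  (2, 3)
  (3, 1)
  (5, 6)
  (6, 0)
  (6, 3)
  (6, 6)
Total dead ends: 8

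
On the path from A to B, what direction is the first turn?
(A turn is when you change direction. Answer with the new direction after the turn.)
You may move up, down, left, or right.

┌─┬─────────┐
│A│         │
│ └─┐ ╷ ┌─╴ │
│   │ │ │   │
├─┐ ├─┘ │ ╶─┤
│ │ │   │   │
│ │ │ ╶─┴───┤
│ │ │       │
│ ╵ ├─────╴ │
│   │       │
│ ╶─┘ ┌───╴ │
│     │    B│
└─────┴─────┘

Directions: down, right, down, down, down, left, down, right, right, up, right, right, right, down
First turn direction: right

Solution:

┌─┬─────────┐
│A│         │
│ └─┐ ╷ ┌─╴ │
│↳ ↓│ │ │   │
├─┐ ├─┘ │ ╶─┤
│ │↓│   │   │
│ │ │ ╶─┴───┤
│ │↓│       │
│ ╵ ├─────╴ │
│↓ ↲│↱ → → ↓│
│ ╶─┘ ┌───╴ │
│↳ → ↑│    B│
└─────┴─────┘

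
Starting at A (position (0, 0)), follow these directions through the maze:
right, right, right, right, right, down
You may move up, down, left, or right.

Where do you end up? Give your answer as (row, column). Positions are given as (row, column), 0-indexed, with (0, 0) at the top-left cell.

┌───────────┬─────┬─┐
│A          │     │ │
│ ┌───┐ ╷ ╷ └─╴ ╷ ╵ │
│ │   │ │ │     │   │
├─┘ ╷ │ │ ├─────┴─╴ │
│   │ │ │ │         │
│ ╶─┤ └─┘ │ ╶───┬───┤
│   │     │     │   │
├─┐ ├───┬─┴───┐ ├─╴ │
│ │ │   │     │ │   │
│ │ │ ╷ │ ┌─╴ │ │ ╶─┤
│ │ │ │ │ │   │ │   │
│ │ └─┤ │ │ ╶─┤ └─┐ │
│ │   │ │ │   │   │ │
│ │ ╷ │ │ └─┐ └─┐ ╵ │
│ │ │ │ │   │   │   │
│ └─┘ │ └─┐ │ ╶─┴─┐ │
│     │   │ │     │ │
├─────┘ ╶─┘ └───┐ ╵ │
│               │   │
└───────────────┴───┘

Following directions step by step:
Start: (0, 0)
  right: (0, 0) → (0, 1)
  right: (0, 1) → (0, 2)
  right: (0, 2) → (0, 3)
  right: (0, 3) → (0, 4)
  right: (0, 4) → (0, 5)
  down: (0, 5) → (1, 5)
Final position: (1, 5)

Path taken:

┌───────────┬─────┬─┐
│A → → → → ↓│     │ │
│ ┌───┐ ╷ ╷ └─╴ ╷ ╵ │
│ │   │ │ │B    │   │
├─┘ ╷ │ │ ├─────┴─╴ │
│   │ │ │ │         │
│ ╶─┤ └─┘ │ ╶───┬───┤
│   │     │     │   │
├─┐ ├───┬─┴───┐ ├─╴ │
│ │ │   │     │ │   │
│ │ │ ╷ │ ┌─╴ │ │ ╶─┤
│ │ │ │ │ │   │ │   │
│ │ └─┤ │ │ ╶─┤ └─┐ │
│ │   │ │ │   │   │ │
│ │ ╷ │ │ └─┐ └─┐ ╵ │
│ │ │ │ │   │   │   │
│ └─┘ │ └─┐ │ ╶─┴─┐ │
│     │   │ │     │ │
├─────┘ ╶─┘ └───┐ ╵ │
│               │   │
└───────────────┴───┘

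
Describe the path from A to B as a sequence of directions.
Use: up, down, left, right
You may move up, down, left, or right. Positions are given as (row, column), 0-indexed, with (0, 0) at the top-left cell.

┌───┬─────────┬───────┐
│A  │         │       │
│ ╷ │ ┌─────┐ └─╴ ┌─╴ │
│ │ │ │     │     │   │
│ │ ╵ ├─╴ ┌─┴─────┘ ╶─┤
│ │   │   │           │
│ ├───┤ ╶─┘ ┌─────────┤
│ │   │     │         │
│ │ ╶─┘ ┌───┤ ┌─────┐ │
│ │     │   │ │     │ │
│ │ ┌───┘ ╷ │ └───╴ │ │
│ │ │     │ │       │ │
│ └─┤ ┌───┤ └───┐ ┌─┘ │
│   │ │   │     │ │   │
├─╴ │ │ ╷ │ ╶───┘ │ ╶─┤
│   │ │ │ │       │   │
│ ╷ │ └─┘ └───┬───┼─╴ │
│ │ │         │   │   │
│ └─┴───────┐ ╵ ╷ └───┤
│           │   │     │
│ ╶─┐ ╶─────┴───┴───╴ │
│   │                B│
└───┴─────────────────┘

Finding the path and converting it to directions:
Path through cells: (0,0) → (1,0) → (2,0) → (3,0) → (4,0) → (5,0) → (6,0) → (6,1) → (7,1) → (7,0) → (8,0) → (9,0) → (9,1) → (9,2) → (10,2) → (10,3) → (10,4) → (10,5) → (10,6) → (10,7) → (10,8) → (10,9) → (10,10)
Directions: down, down, down, down, down, down, right, down, left, down, down, right, right, down, right, right, right, right, right, right, right, right

Solution:

┌───┬─────────┬───────┐
│A  │         │       │
│ ╷ │ ┌─────┐ └─╴ ┌─╴ │
│↓│ │ │     │     │   │
│ │ ╵ ├─╴ ┌─┴─────┘ ╶─┤
│↓│   │   │           │
│ ├───┤ ╶─┘ ┌─────────┤
│↓│   │     │         │
│ │ ╶─┘ ┌───┤ ┌─────┐ │
│↓│     │   │ │     │ │
│ │ ┌───┘ ╷ │ └───╴ │ │
│↓│ │     │ │       │ │
│ └─┤ ┌───┤ └───┐ ┌─┘ │
│↳ ↓│ │   │     │ │   │
├─╴ │ │ ╷ │ ╶───┘ │ ╶─┤
│↓ ↲│ │ │ │       │   │
│ ╷ │ └─┘ └───┬───┼─╴ │
│↓│ │         │   │   │
│ └─┴───────┐ ╵ ╷ └───┤
│↳ → ↓      │   │     │
│ ╶─┐ ╶─────┴───┴───╴ │
│   │↳ → → → → → → → B│
└───┴─────────────────┘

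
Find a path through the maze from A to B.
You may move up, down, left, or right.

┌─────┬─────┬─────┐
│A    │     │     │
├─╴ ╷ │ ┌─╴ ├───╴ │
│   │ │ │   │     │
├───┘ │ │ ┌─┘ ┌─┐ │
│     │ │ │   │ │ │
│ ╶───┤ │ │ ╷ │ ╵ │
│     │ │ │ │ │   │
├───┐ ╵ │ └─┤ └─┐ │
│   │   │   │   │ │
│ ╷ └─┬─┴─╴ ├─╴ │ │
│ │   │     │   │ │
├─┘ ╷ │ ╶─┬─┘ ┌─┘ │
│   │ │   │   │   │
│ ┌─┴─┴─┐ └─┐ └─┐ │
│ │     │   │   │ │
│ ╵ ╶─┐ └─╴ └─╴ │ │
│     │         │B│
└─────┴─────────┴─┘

Finding the shortest path through the maze:
Path length: 52 steps
Directions: right → right → down → down → left → left → down → right → right → down → right → up → up → up → up → right → right → down → left → down → down → down → right → down → left → left → down → right → down → right → down → right → right → up → left → up → up → right → up → left → up → up → up → right → right → down → down → down → down → down → down → down

Solution:

┌─────┬─────┬─────┐
│A → ↓│↱ → ↓│     │
├─╴ ╷ │ ┌─╴ ├───╴ │
│   │↓│↑│↓ ↲│↱ → ↓│
├───┘ │ │ ┌─┘ ┌─┐ │
│↓ ← ↲│↑│↓│  ↑│ │↓│
│ ╶───┤ │ │ ╷ │ ╵ │
│↳ → ↓│↑│↓│ │↑│  ↓│
├───┐ ╵ │ └─┤ └─┐ │
│   │↳ ↑│↳ ↓│↑ ↰│↓│
│ ╷ └─┬─┴─╴ ├─╴ │ │
│ │   │↓ ← ↲│↱ ↑│↓│
├─┘ ╷ │ ╶─┬─┘ ┌─┘ │
│   │ │↳ ↓│  ↑│  ↓│
│ ┌─┴─┴─┐ └─┐ └─┐ │
│ │     │↳ ↓│↑ ↰│↓│
│ ╵ ╶─┐ └─╴ └─╴ │ │
│     │    ↳ → ↑│B│
└─────┴─────────┴─┘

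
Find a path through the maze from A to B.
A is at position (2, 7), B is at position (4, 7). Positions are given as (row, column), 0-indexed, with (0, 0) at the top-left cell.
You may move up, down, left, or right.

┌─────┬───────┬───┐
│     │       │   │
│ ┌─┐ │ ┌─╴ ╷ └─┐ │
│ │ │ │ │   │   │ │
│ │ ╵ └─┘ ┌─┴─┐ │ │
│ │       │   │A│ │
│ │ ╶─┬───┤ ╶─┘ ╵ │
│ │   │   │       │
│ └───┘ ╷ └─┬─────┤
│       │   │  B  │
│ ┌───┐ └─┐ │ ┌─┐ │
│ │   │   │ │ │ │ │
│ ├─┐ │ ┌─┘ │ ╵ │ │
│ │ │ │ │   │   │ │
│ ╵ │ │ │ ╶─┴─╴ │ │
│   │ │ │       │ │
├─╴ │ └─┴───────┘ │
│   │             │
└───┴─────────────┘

Finding the shortest path from (2, 7) to (4, 7):
Path length: 36 steps
Directions: up → left → up → left → down → left → down → left → left → up → up → left → left → down → down → down → down → right → right → right → up → right → down → right → down → down → left → down → right → right → right → up → left → up → up → right

Solution:

┌─────┬───────┬───┐
│↓ ← ↰│    ↓ ↰│   │
│ ┌─┐ │ ┌─╴ ╷ └─┐ │
│↓│ │↑│ │↓ ↲│↑ ↰│ │
│ │ ╵ └─┘ ┌─┴─┐ │ │
│↓│  ↑ ← ↲│   │A│ │
│ │ ╶─┬───┤ ╶─┘ ╵ │
│↓│   │↱ ↓│       │
│ └───┘ ╷ └─┬─────┤
│↳ → → ↑│↳ ↓│↱ B  │
│ ┌───┐ └─┐ │ ┌─┐ │
│ │   │   │↓│↑│ │ │
│ ├─┐ │ ┌─┘ │ ╵ │ │
│ │ │ │ │↓ ↲│↑ ↰│ │
│ ╵ │ │ │ ╶─┴─╴ │ │
│   │ │ │↳ → → ↑│ │
├─╴ │ └─┴───────┘ │
│   │             │
└───┴─────────────┘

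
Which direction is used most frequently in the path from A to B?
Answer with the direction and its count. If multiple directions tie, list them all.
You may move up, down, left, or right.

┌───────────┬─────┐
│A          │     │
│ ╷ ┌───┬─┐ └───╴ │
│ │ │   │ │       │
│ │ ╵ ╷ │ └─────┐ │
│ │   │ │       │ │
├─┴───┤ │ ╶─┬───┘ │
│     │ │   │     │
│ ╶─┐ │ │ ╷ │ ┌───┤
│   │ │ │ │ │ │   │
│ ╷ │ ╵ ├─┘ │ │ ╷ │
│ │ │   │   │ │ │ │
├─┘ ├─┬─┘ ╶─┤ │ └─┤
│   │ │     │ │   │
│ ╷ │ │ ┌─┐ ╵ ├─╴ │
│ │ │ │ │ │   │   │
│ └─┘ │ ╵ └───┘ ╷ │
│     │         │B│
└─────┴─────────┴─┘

Directions: right, right, right, right, right, down, right, right, right, down, down, left, left, down, down, down, down, left, up, left, left, down, down, right, right, right, right, up, right, down
Counts: {'right': 13, 'down': 10, 'left': 5, 'up': 2}
Most common: right (13 times)

Solution:

┌───────────┬─────┐
│A → → → → ↓│     │
│ ╷ ┌───┬─┐ └───╴ │
│ │ │   │ │↳ → → ↓│
│ │ ╵ ╷ │ └─────┐ │
│ │   │ │       │↓│
├─┴───┤ │ ╶─┬───┘ │
│     │ │   │↓ ← ↲│
│ ╶─┐ │ │ ╷ │ ┌───┤
│   │ │ │ │ │↓│   │
│ ╷ │ ╵ ├─┘ │ │ ╷ │
│ │ │   │   │↓│ │ │
├─┘ ├─┬─┘ ╶─┤ │ └─┤
│   │ │↓ ← ↰│↓│   │
│ ╷ │ │ ┌─┐ ╵ ├─╴ │
│ │ │ │↓│ │↑ ↲│↱ ↓│
│ └─┘ │ ╵ └───┘ ╷ │
│     │↳ → → → ↑│B│
└─────┴─────────┴─┘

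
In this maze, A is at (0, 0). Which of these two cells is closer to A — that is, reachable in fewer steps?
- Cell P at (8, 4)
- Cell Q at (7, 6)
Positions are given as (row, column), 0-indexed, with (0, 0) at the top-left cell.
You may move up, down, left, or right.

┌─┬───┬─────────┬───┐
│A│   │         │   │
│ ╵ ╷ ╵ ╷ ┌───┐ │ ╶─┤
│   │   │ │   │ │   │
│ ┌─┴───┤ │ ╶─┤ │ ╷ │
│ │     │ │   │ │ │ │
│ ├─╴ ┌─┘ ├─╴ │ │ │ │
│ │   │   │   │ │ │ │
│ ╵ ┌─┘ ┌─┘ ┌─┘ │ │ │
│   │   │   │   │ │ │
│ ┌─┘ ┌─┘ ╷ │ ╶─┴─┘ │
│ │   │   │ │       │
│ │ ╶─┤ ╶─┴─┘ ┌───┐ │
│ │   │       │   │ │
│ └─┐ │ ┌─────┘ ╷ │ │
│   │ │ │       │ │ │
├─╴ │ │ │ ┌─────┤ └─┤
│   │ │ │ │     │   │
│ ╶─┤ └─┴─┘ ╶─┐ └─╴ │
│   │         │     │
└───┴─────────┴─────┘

Shortest path A → P at (8, 4): 40 steps
Shortest path A → Q at (7, 6): 37 steps

Q is closer (37 steps vs 40 steps).

Path to P:

┌─┬───┬─────────┬───┐
│A│↱ ↓│↱ ↓      │   │
│ ╵ ╷ ╵ ╷ ┌───┐ │ ╶─┤
│↳ ↑│↳ ↑│↓│   │ │   │
│ ┌─┴───┤ │ ╶─┤ │ ╷ │
│ │     │↓│   │ │ │ │
│ ├─╴ ┌─┘ ├─╴ │ │ │ │
│ │   │↓ ↲│   │ │ │ │
│ ╵ ┌─┘ ┌─┘ ┌─┘ │ │ │
│   │↓ ↲│   │   │ │ │
│ ┌─┘ ┌─┘ ╷ │ ╶─┴─┘ │
│ │↓ ↲│   │ │       │
│ │ ╶─┤ ╶─┴─┘ ┌───┐ │
│ │↳ ↓│       │↓ ↰│ │
│ └─┐ │ ┌─────┘ ╷ │ │
│   │↓│ │↓ ← ← ↲│↑│ │
├─╴ │ │ │ ┌─────┤ └─┤
│   │↓│ │P│↱ → ↓│↑ ↰│
│ ╶─┤ └─┴─┘ ╶─┐ └─╴ │
│   │↳ → → ↑  │↳ → ↑│
└───┴─────────┴─────┘

Path to Q:

┌─┬───┬─────────┬───┐
│A│↱ ↓│↱ ↓      │   │
│ ╵ ╷ ╵ ╷ ┌───┐ │ ╶─┤
│↳ ↑│↳ ↑│↓│   │ │   │
│ ┌─┴───┤ │ ╶─┤ │ ╷ │
│ │     │↓│   │ │ │ │
│ ├─╴ ┌─┘ ├─╴ │ │ │ │
│ │   │↓ ↲│   │ │ │ │
│ ╵ ┌─┘ ┌─┘ ┌─┘ │ │ │
│   │↓ ↲│   │   │ │ │
│ ┌─┘ ┌─┘ ╷ │ ╶─┴─┘ │
│ │↓ ↲│   │ │       │
│ │ ╶─┤ ╶─┴─┘ ┌───┐ │
│ │↳ ↓│       │↓ ↰│ │
│ └─┐ │ ┌─────┘ ╷ │ │
│   │↓│ │    Q ↲│↑│ │
├─╴ │ │ │ ┌─────┤ └─┤
│   │↓│ │ │↱ → ↓│↑ ↰│
│ ╶─┤ └─┴─┘ ╶─┐ └─╴ │
│   │↳ → → ↑  │↳ → ↑│
└───┴─────────┴─────┘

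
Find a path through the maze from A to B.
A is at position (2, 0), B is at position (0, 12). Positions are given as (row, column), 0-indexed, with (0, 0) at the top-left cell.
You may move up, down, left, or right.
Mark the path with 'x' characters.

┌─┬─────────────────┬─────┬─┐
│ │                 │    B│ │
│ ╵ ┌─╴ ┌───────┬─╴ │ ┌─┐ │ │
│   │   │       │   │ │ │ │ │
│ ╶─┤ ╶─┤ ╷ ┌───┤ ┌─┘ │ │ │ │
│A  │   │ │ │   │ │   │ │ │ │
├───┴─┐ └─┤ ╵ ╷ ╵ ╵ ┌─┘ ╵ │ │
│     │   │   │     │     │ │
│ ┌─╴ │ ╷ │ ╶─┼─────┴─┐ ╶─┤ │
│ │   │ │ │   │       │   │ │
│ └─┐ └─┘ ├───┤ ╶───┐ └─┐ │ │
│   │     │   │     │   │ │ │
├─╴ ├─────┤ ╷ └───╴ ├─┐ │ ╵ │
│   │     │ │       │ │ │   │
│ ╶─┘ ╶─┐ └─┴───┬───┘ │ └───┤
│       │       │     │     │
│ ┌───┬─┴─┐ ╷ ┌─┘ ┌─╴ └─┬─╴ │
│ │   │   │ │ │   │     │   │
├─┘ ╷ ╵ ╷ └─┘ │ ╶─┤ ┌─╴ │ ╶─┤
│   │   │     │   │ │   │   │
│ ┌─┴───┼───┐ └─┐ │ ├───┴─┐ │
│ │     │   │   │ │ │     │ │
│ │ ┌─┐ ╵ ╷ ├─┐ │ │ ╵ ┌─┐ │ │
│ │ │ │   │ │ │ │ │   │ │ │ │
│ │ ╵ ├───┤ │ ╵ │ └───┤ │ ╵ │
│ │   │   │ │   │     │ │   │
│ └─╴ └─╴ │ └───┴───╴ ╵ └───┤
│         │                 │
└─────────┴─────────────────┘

Finding the shortest path from (2, 0) to (0, 12):
Path length: 22 steps
Directions: up → right → up → right → right → right → right → right → right → right → right → down → left → down → down → right → up → right → up → up → right → right

Solution:

┌─┬─────────────────┬─────┬─┐
│ │x x x x x x x x x│x x B│ │
│ ╵ ┌─╴ ┌───────┬─╴ │ ┌─┐ │ │
│x x│   │       │x x│x│ │ │ │
│ ╶─┤ ╶─┤ ╷ ┌───┤ ┌─┘ │ │ │ │
│A  │   │ │ │   │x│x x│ │ │ │
├───┴─┐ └─┤ ╵ ╷ ╵ ╵ ┌─┘ ╵ │ │
│     │   │   │  x x│     │ │
│ ┌─╴ │ ╷ │ ╶─┼─────┴─┐ ╶─┤ │
│ │   │ │ │   │       │   │ │
│ └─┐ └─┘ ├───┤ ╶───┐ └─┐ │ │
│   │     │   │     │   │ │ │
├─╴ ├─────┤ ╷ └───╴ ├─┐ │ ╵ │
│   │     │ │       │ │ │   │
│ ╶─┘ ╶─┐ └─┴───┬───┘ │ └───┤
│       │       │     │     │
│ ┌───┬─┴─┐ ╷ ┌─┘ ┌─╴ └─┬─╴ │
│ │   │   │ │ │   │     │   │
├─┘ ╷ ╵ ╷ └─┘ │ ╶─┤ ┌─╴ │ ╶─┤
│   │   │     │   │ │   │   │
│ ┌─┴───┼───┐ └─┐ │ ├───┴─┐ │
│ │     │   │   │ │ │     │ │
│ │ ┌─┐ ╵ ╷ ├─┐ │ │ ╵ ┌─┐ │ │
│ │ │ │   │ │ │ │ │   │ │ │ │
│ │ ╵ ├───┤ │ ╵ │ └───┤ │ ╵ │
│ │   │   │ │   │     │ │   │
│ └─╴ └─╴ │ └───┴───╴ ╵ └───┤
│         │                 │
└─────────┴─────────────────┘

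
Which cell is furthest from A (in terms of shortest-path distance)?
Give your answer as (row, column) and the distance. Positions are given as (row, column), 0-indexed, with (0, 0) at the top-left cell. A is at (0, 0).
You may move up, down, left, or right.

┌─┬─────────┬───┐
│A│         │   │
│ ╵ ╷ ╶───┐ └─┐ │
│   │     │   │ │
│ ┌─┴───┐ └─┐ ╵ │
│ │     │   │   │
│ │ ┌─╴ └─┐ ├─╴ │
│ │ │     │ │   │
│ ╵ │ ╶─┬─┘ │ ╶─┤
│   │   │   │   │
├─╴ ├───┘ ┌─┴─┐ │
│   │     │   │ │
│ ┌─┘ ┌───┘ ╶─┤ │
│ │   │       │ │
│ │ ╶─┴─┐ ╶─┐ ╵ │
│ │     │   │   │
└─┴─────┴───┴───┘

Computing BFS distances from A to all cells:
Furthest cell: (7, 5)
Distance: 24 steps

Path from A to the furthest cell:

┌─┬─────────┬───┐
│A│↱ → → → ↓│   │
│ ╵ ╷ ╶───┐ └─┐ │
│↳ ↑│     │↳ ↓│ │
│ ┌─┴───┐ └─┐ ╵ │
│ │     │   │↳ ↓│
│ │ ┌─╴ └─┐ ├─╴ │
│ │ │     │ │↓ ↲│
│ ╵ │ ╶─┬─┘ │ ╶─┤
│   │   │   │↳ ↓│
├─╴ ├───┘ ┌─┴─┐ │
│   │     │   │↓│
│ ┌─┘ ┌───┘ ╶─┤ │
│ │   │  ↓ ← ↰│↓│
│ │ ╶─┴─┐ ╶─┐ ╵ │
│ │     │↳ B│↑ ↲│
└─┴─────┴───┴───┘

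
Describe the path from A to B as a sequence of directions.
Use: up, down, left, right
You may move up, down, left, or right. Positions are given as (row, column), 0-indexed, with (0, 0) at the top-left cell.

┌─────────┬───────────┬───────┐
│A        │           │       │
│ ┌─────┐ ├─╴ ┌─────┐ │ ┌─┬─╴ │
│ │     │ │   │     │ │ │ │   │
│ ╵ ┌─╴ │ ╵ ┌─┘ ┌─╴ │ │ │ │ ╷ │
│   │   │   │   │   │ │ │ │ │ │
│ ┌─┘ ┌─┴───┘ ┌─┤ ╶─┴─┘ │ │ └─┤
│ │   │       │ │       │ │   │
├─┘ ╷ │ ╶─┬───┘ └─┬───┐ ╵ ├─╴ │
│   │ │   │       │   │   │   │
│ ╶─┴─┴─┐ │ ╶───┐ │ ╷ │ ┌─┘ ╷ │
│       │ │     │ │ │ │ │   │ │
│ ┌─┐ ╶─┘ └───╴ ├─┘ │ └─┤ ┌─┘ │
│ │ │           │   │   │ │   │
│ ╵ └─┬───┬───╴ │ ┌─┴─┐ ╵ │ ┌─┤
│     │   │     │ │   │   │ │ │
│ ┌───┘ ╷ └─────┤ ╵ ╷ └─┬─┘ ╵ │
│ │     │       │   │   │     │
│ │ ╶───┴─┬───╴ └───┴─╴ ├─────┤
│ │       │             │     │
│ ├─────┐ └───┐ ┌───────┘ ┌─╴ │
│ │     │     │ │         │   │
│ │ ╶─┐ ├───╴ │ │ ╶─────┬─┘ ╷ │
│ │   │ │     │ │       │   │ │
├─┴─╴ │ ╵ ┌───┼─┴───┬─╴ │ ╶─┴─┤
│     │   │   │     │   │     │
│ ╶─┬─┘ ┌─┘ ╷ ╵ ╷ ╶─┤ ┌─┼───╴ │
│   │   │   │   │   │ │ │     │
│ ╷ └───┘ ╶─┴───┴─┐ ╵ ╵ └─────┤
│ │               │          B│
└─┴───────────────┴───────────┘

Finding the path and converting it to directions:
Path through cells: (0,0) → (1,0) → (2,0) → (2,1) → (1,1) → (1,2) → (1,3) → (2,3) → (2,2) → (3,2) → (3,1) → (4,1) → (4,0) → (5,0) → (5,1) → (5,2) → (6,2) → (6,3) → (6,4) → (5,4) → (4,4) → (4,3) → (3,3) → (3,4) → (3,5) → (3,6) → (2,6) → (2,7) → (1,7) → (1,8) → (1,9) → (2,9) → (2,8) → (3,8) → (3,9) → (3,10) → (3,11) → (2,11) → (1,11) → (0,11) → (0,12) → (0,13) → (0,14) → (1,14) → (1,13) → (2,13) → (3,13) → (3,14) → (4,14) → (4,13) → (5,13) → (5,12) → (6,12) → (7,12) → (7,11) → (6,11) → (6,10) → (5,10) → (4,10) → (4,9) → (5,9) → (6,9) → (6,8) → (7,8) → (8,8) → (8,9) → (7,9) → (7,10) → (8,10) → (8,11) → (9,11) → (9,10) → (9,9) → (9,8) → (9,7) → (8,7) → (8,6) → (8,5) → (8,4) → (7,4) → (7,3) → (8,3) → (8,2) → (8,1) → (9,1) → (9,2) → (9,3) → (9,4) → (10,4) → (10,5) → (10,6) → (11,6) → (11,5) → (11,4) → (12,4) → (12,3) → (11,3) → (10,3) → (10,2) → (10,1) → (11,1) → (11,2) → (12,2) → (12,1) → (12,0) → (13,0) → (13,1) → (14,1) → (14,2) → (14,3) → (14,4) → (13,4) → (13,5) → (12,5) → (12,6) → (13,6) → (13,7) → (12,7) → (12,8) → (13,8) → (13,9) → (14,9) → (14,10) → (14,11) → (14,12) → (14,13) → (14,14)
Directions: down, down, right, up, right, right, down, left, down, left, down, left, down, right, right, down, right, right, up, up, left, up, right, right, right, up, right, up, right, right, down, left, down, right, right, right, up, up, up, right, right, right, down, left, down, down, right, down, left, down, left, down, down, left, up, left, up, up, left, down, down, left, down, down, right, up, right, down, right, down, left, left, left, left, up, left, left, left, up, left, down, left, left, down, right, right, right, down, right, right, down, left, left, down, left, up, up, left, left, down, right, down, left, left, down, right, down, right, right, right, up, right, up, right, down, right, up, right, down, right, down, right, right, right, right, right

Solution:

┌─────────┬───────────┬───────┐
│A        │           │↱ → → ↓│
│ ┌─────┐ ├─╴ ┌─────┐ │ ┌─┬─╴ │
│↓│↱ → ↓│ │   │↱ → ↓│ │↑│ │↓ ↲│
│ ╵ ┌─╴ │ ╵ ┌─┘ ┌─╴ │ │ │ │ ╷ │
│↳ ↑│↓ ↲│   │↱ ↑│↓ ↲│ │↑│ │↓│ │
│ ┌─┘ ┌─┴───┘ ┌─┤ ╶─┴─┘ │ │ └─┤
│ │↓ ↲│↱ → → ↑│ │↳ → → ↑│ │↳ ↓│
├─┘ ╷ │ ╶─┬───┘ └─┬───┐ ╵ ├─╴ │
│↓ ↲│ │↑ ↰│       │↓ ↰│   │↓ ↲│
│ ╶─┴─┴─┐ │ ╶───┐ │ ╷ │ ┌─┘ ╷ │
│↳ → ↓  │↑│     │ │↓│↑│ │↓ ↲│ │
│ ┌─┐ ╶─┘ └───╴ ├─┘ │ └─┤ ┌─┘ │
│ │ │↳ → ↑      │↓ ↲│↑ ↰│↓│   │
│ ╵ └─┬───┬───╴ │ ┌─┴─┐ ╵ │ ┌─┤
│     │↓ ↰│     │↓│↱ ↓│↑ ↲│ │ │
│ ┌───┘ ╷ └─────┤ ╵ ╷ └─┬─┘ ╵ │
│ │↓ ← ↲│↑ ← ← ↰│↳ ↑│↳ ↓│     │
│ │ ╶───┴─┬───╴ └───┴─╴ ├─────┤
│ │↳ → → ↓│    ↑ ← ← ← ↲│     │
│ ├─────┐ └───┐ ┌───────┘ ┌─╴ │
│ │↓ ← ↰│↳ → ↓│ │         │   │
│ │ ╶─┐ ├───╴ │ │ ╶─────┬─┘ ╷ │
│ │↳ ↓│↑│↓ ← ↲│ │       │   │ │
├─┴─╴ │ ╵ ┌───┼─┴───┬─╴ │ ╶─┴─┤
│↓ ← ↲│↑ ↲│↱ ↓│↱ ↓  │   │     │
│ ╶─┬─┘ ┌─┘ ╷ ╵ ╷ ╶─┤ ┌─┼───╴ │
│↳ ↓│   │↱ ↑│↳ ↑│↳ ↓│ │ │     │
│ ╷ └───┘ ╶─┴───┴─┐ ╵ ╵ └─────┤
│ │↳ → → ↑        │↳ → → → → B│
└─┴───────────────┴───────────┘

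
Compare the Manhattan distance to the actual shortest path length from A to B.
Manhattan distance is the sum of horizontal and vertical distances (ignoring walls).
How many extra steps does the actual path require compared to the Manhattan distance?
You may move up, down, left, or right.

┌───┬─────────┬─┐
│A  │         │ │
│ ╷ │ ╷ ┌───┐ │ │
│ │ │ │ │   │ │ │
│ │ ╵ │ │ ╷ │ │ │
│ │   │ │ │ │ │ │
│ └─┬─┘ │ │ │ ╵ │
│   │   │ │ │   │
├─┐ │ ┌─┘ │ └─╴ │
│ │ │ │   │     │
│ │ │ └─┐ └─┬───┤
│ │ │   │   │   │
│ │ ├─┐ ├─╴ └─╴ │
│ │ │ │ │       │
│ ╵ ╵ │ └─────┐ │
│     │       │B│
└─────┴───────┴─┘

Manhattan distance: |7 - 0| + |7 - 0| = 14
Actual path length: 30
Extra steps: 30 - 14 = 16

Solution:

┌───┬─────────┬─┐
│A ↓│↱ → → → ↓│ │
│ ╷ │ ╷ ┌───┐ │ │
│ │↓│↑│ │↓ ↰│↓│ │
│ │ ╵ │ │ ╷ │ │ │
│ │↳ ↑│ │↓│↑│↓│ │
│ └─┬─┘ │ │ │ ╵ │
│   │   │↓│↑│↳ ↓│
├─┐ │ ┌─┘ │ └─╴ │
│ │ │ │  ↓│↑ ← ↲│
│ │ │ └─┐ └─┬───┤
│ │ │   │↳ ↓│   │
│ │ ├─┐ ├─╴ └─╴ │
│ │ │ │ │  ↳ → ↓│
│ ╵ ╵ │ └─────┐ │
│     │       │B│
└─────┴───────┴─┘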